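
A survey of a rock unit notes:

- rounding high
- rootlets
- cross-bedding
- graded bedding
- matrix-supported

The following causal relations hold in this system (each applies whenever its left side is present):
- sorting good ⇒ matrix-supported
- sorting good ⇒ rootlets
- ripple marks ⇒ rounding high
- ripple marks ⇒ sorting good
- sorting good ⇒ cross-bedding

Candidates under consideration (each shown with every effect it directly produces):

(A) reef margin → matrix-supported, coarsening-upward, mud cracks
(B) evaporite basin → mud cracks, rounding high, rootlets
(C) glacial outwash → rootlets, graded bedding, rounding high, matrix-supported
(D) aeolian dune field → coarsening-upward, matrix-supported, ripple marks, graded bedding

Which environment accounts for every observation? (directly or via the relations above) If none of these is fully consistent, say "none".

D

For each candidate, compare predicted effects to what was observed:
(A) reef margin — does not account for rounding high, rootlets, cross-bedding, graded bedding
(B) evaporite basin — does not account for cross-bedding, graded bedding, matrix-supported
(C) glacial outwash — rounding high yes; rootlets yes; cross-bedding NO; graded bedding yes; matrix-supported yes
(D) aeolian dune field — rounding high yes (by ripple marks → rounding high); rootlets yes (by ripple marks → sorting good → rootlets); cross-bedding yes (by ripple marks → sorting good → cross-bedding); graded bedding yes; matrix-supported yes
(D) is the only candidate with no mismatches.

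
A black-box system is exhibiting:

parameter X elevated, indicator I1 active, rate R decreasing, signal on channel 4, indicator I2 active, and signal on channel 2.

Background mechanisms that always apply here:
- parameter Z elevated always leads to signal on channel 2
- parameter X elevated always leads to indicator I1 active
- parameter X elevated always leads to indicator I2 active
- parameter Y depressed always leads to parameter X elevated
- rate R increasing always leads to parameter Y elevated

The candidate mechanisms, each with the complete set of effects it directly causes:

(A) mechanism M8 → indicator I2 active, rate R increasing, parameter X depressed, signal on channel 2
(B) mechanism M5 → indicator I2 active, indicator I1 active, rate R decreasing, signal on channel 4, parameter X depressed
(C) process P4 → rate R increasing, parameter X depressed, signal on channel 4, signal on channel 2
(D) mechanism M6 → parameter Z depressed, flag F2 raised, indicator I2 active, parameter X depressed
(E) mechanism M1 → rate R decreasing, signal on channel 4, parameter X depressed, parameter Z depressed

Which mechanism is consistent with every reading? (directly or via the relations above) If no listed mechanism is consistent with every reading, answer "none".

none

Per-candidate check:
(A) mechanism M8 — parameter X elevated ✗; indicator I1 active ✗; rate R decreasing ✗; signal on channel 4 ✗; indicator I2 active ✓; signal on channel 2 ✓
(B) mechanism M5 — fails on parameter X elevated, signal on channel 2 (predicts parameter X depressed, not parameter X elevated)
(C) process P4 — fails on parameter X elevated, indicator I1 active, rate R decreasing, indicator I2 active (predicts parameter X depressed, not parameter X elevated; predicts rate R increasing, not rate R decreasing)
(D) mechanism M6 — parameter X elevated ✗; indicator I1 active ✗; rate R decreasing ✗; signal on channel 4 ✗; indicator I2 active ✓; signal on channel 2 ✗
(E) mechanism M1 — fails on parameter X elevated, indicator I1 active, indicator I2 active, signal on channel 2 (predicts parameter X depressed, not parameter X elevated)
None of the listed candidates fits everything.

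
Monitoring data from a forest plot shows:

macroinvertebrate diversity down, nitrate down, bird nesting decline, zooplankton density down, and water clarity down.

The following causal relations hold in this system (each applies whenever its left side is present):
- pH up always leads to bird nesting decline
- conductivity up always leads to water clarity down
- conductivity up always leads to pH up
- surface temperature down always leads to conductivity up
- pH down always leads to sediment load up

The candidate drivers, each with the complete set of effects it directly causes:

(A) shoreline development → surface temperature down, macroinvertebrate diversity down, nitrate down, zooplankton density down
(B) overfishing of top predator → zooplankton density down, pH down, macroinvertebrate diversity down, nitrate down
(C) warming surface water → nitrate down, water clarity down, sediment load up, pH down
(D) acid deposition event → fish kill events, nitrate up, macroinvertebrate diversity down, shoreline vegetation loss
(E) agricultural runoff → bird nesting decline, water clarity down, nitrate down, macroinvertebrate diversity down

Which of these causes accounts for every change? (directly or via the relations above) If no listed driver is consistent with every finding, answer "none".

For each candidate, compare predicted effects to what was observed:
(A) shoreline development — accounts for every observation (bird nesting decline through surface temperature down → conductivity up → pH up → bird nesting decline)
(B) overfishing of top predator — does not account for bird nesting decline, water clarity down
(C) warming surface water — does not account for macroinvertebrate diversity down, bird nesting decline, zooplankton density down
(D) acid deposition event — fails on nitrate down, bird nesting decline, zooplankton density down, water clarity down (predicts nitrate up, not nitrate down)
(E) agricultural runoff — does not account for zooplankton density down
Only (A) is consistent with every observation.

A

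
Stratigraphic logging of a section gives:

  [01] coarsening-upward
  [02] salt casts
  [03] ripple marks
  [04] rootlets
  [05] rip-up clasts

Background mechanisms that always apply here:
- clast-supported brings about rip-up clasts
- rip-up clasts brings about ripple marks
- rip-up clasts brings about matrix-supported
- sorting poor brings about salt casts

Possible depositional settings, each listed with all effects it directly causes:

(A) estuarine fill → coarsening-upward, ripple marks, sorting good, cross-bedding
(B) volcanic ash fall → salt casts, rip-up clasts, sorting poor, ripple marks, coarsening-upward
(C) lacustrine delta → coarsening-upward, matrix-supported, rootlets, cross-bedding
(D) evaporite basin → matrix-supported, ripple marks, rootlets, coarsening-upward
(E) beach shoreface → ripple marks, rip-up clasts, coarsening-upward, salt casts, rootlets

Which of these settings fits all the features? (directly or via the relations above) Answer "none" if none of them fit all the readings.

Checking each candidate against the observations:
(A) estuarine fill — coarsening-upward +; salt casts -; ripple marks +; rootlets -; rip-up clasts -
(B) volcanic ash fall — coarsening-upward +; salt casts +; ripple marks +; rootlets -; rip-up clasts +
(C) lacustrine delta — does not account for salt casts, ripple marks, rip-up clasts
(D) evaporite basin — does not account for salt casts, rip-up clasts
(E) beach shoreface — accounts for every observation
(E) alone accounts for all the evidence.

E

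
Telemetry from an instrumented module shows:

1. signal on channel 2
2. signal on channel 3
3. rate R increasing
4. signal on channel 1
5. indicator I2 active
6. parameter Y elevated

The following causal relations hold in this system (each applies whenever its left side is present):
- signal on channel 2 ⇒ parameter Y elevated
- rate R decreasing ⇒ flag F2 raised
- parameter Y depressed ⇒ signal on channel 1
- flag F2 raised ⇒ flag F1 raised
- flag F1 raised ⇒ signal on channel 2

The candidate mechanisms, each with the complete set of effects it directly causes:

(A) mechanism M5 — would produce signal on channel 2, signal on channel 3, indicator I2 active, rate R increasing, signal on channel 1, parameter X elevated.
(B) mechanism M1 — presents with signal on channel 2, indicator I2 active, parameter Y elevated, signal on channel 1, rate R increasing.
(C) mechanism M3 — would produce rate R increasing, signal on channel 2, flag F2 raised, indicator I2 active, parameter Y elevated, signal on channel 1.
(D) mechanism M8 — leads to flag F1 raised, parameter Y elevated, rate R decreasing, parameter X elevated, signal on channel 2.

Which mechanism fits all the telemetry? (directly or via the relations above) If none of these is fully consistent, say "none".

Testing each hypothesis:
(A) mechanism M5 — accounts for every observation (parameter Y elevated via signal on channel 2 → parameter Y elevated)
(B) mechanism M1 — does not account for signal on channel 3
(C) mechanism M3 — does not account for signal on channel 3
(D) mechanism M8 — signal on channel 2 match; signal on channel 3 miss; rate R increasing miss; signal on channel 1 miss; indicator I2 active miss; parameter Y elevated match
Only (A) is consistent with every observation.

A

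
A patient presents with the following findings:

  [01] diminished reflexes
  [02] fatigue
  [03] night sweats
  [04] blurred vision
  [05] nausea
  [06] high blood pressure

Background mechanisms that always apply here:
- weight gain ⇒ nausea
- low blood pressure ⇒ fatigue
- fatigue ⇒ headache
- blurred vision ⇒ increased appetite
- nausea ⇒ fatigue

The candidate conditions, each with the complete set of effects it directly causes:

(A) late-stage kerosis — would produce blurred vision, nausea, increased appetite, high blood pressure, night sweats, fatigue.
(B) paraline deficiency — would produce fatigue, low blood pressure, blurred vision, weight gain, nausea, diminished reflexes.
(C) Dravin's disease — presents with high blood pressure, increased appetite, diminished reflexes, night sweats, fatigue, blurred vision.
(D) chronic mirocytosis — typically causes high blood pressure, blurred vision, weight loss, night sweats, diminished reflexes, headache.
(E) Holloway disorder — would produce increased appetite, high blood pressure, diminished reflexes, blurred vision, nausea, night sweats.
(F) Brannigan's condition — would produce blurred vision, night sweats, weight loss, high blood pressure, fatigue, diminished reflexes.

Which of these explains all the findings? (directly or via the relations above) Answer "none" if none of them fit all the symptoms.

E

Testing each hypothesis:
(A) late-stage kerosis — diminished reflexes ✗; fatigue ✓; night sweats ✓; blurred vision ✓; nausea ✓; high blood pressure ✓
(B) paraline deficiency — fails on night sweats, high blood pressure (predicts low blood pressure, not high blood pressure)
(C) Dravin's disease — diminished reflexes ✓; fatigue ✓; night sweats ✓; blurred vision ✓; nausea ✗; high blood pressure ✓
(D) chronic mirocytosis — does not account for fatigue, nausea
(E) Holloway disorder — diminished reflexes ✓; fatigue ✓ (via nausea → fatigue); night sweats ✓; blurred vision ✓; nausea ✓; high blood pressure ✓
(F) Brannigan's condition — diminished reflexes ✓; fatigue ✓; night sweats ✓; blurred vision ✓; nausea ✗; high blood pressure ✓
(E) alone accounts for all the evidence.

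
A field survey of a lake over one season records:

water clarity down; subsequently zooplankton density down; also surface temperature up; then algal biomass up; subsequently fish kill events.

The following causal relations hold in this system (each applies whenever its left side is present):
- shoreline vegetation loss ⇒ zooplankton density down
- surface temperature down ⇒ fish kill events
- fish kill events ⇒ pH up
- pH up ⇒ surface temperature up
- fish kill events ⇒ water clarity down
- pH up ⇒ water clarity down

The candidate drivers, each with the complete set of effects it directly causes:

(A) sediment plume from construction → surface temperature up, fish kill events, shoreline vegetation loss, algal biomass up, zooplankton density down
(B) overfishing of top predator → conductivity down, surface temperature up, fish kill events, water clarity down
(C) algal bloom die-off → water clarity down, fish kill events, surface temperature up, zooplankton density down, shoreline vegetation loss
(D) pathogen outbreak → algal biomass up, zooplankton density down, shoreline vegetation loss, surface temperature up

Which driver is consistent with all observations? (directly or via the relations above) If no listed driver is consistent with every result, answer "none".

A

Checking each candidate against the observations:
(A) sediment plume from construction — water clarity down match (by fish kill events → water clarity down); zooplankton density down match; surface temperature up match; algal biomass up match; fish kill events match
(B) overfishing of top predator — water clarity down match; zooplankton density down miss; surface temperature up match; algal biomass up miss; fish kill events match
(C) algal bloom die-off — water clarity down match; zooplankton density down match; surface temperature up match; algal biomass up miss; fish kill events match
(D) pathogen outbreak — water clarity down miss; zooplankton density down match; surface temperature up match; algal biomass up match; fish kill events miss
Only (A) is consistent with every observation.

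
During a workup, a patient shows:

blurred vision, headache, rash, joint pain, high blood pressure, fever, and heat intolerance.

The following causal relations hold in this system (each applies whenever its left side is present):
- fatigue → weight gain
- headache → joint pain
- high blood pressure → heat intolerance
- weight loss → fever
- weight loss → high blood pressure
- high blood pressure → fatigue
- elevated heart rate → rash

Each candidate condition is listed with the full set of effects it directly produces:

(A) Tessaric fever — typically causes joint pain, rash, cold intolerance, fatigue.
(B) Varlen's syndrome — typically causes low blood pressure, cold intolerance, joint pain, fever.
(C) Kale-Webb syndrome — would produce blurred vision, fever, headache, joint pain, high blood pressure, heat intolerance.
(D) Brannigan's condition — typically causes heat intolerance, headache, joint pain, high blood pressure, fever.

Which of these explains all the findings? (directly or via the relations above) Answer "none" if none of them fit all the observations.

none

Per-candidate check:
(A) Tessaric fever — blurred vision NO; headache NO; rash yes; joint pain yes; high blood pressure NO; fever NO; heat intolerance NO
(B) Varlen's syndrome — blurred vision NO; headache NO; rash NO; joint pain yes; high blood pressure NO; fever yes; heat intolerance NO
(C) Kale-Webb syndrome — does not account for rash
(D) Brannigan's condition — blurred vision NO; headache yes; rash NO; joint pain yes; high blood pressure yes; fever yes; heat intolerance yes
Every candidate fails on at least one observation.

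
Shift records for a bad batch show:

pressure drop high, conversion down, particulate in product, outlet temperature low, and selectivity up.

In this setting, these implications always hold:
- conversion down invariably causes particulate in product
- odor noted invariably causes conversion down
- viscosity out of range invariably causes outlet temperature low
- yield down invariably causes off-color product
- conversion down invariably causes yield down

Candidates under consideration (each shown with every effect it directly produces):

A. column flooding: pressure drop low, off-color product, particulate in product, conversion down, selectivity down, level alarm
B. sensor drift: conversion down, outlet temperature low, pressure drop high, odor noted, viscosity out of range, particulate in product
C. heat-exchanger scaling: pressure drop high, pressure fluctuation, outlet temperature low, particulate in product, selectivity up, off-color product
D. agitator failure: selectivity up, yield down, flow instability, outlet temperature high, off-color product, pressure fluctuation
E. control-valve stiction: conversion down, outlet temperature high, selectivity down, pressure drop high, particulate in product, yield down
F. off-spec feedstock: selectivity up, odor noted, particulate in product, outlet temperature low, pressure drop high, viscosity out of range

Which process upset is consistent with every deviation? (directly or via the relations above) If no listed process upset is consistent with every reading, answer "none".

F

Testing each hypothesis:
(A) column flooding — pressure drop high NO; conversion down yes; particulate in product yes; outlet temperature low NO; selectivity up NO
(B) sensor drift — does not account for selectivity up
(C) heat-exchanger scaling — pressure drop high yes; conversion down NO; particulate in product yes; outlet temperature low yes; selectivity up yes
(D) agitator failure — pressure drop high NO; conversion down NO; particulate in product NO; outlet temperature low NO; selectivity up yes
(E) control-valve stiction — fails on outlet temperature low, selectivity up (predicts outlet temperature high, not outlet temperature low; predicts selectivity down, not selectivity up)
(F) off-spec feedstock — pressure drop high yes; conversion down yes (by odor noted → conversion down); particulate in product yes; outlet temperature low yes; selectivity up yes
(F) is the only candidate with no mismatches.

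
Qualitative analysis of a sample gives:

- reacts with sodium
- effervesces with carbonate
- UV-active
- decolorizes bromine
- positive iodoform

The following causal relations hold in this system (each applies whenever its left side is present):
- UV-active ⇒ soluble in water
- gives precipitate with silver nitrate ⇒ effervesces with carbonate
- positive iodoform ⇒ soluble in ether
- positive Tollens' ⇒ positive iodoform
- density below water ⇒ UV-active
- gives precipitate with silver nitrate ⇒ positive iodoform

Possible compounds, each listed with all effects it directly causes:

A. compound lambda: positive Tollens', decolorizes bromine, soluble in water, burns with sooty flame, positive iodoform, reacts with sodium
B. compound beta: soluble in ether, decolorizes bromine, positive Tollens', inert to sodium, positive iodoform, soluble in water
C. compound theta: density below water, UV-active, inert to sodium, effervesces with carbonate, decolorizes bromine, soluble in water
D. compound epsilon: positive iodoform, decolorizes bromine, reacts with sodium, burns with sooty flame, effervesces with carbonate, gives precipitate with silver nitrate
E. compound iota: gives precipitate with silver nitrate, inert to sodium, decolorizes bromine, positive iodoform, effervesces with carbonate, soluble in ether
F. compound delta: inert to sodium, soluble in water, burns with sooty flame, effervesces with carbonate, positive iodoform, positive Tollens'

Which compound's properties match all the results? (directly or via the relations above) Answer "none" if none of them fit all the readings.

Testing each hypothesis:
(A) compound lambda — reacts with sodium match; effervesces with carbonate miss; UV-active miss; decolorizes bromine match; positive iodoform match
(B) compound beta — reacts with sodium miss; effervesces with carbonate miss; UV-active miss; decolorizes bromine match; positive iodoform match
(C) compound theta — reacts with sodium miss; effervesces with carbonate match; UV-active match; decolorizes bromine match; positive iodoform miss
(D) compound epsilon — reacts with sodium match; effervesces with carbonate match; UV-active miss; decolorizes bromine match; positive iodoform match
(E) compound iota — fails on reacts with sodium, UV-active (predicts inert to sodium, not reacts with sodium)
(F) compound delta — reacts with sodium miss; effervesces with carbonate match; UV-active miss; decolorizes bromine miss; positive iodoform match
None of the listed candidates fits everything.

none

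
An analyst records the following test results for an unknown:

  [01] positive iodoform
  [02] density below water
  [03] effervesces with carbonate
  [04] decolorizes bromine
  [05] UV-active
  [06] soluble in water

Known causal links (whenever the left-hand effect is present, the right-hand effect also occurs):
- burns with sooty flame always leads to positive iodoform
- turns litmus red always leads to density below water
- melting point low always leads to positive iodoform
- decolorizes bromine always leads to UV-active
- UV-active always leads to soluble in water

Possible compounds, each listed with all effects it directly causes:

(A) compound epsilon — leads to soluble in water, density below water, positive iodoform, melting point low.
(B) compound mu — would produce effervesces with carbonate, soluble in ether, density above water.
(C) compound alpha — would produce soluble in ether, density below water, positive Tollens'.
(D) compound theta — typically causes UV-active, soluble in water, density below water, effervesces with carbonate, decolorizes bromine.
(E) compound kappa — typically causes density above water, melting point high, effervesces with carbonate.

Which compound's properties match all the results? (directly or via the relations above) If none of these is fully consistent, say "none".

For each candidate, compare predicted effects to what was observed:
(A) compound epsilon — positive iodoform yes; density below water yes; effervesces with carbonate NO; decolorizes bromine NO; UV-active NO; soluble in water yes
(B) compound mu — fails on positive iodoform, density below water, decolorizes bromine, UV-active, soluble in water (predicts density above water, not density below water)
(C) compound alpha — does not account for positive iodoform, effervesces with carbonate, decolorizes bromine, UV-active, soluble in water
(D) compound theta — positive iodoform NO; density below water yes; effervesces with carbonate yes; decolorizes bromine yes; UV-active yes; soluble in water yes
(E) compound kappa — positive iodoform NO; density below water NO; effervesces with carbonate yes; decolorizes bromine NO; UV-active NO; soluble in water NO
Every candidate fails on at least one observation.

none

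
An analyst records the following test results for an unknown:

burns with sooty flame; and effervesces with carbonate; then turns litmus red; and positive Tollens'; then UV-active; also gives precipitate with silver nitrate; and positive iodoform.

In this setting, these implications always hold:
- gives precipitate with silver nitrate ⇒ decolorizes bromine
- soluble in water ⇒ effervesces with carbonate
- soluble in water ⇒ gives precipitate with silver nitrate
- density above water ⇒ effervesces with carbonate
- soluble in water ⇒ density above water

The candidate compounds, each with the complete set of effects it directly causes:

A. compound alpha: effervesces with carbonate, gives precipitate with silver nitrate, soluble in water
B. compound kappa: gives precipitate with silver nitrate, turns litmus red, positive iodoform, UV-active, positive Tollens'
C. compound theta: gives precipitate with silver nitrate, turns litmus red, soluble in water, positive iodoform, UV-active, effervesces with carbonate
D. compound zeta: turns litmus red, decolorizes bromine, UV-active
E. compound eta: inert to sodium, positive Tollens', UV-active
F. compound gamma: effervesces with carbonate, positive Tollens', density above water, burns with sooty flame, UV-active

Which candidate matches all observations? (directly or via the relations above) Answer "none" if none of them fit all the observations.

none

For each candidate, compare predicted effects to what was observed:
(A) compound alpha — does not account for burns with sooty flame, turns litmus red, positive Tollens', UV-active, positive iodoform
(B) compound kappa — does not account for burns with sooty flame, effervesces with carbonate
(C) compound theta — burns with sooty flame -; effervesces with carbonate +; turns litmus red +; positive Tollens' -; UV-active +; gives precipitate with silver nitrate +; positive iodoform +
(D) compound zeta — does not account for burns with sooty flame, effervesces with carbonate, positive Tollens', gives precipitate with silver nitrate, positive iodoform
(E) compound eta — burns with sooty flame -; effervesces with carbonate -; turns litmus red -; positive Tollens' +; UV-active +; gives precipitate with silver nitrate -; positive iodoform -
(F) compound gamma — burns with sooty flame +; effervesces with carbonate +; turns litmus red -; positive Tollens' +; UV-active +; gives precipitate with silver nitrate -; positive iodoform -
None of the listed candidates fits everything.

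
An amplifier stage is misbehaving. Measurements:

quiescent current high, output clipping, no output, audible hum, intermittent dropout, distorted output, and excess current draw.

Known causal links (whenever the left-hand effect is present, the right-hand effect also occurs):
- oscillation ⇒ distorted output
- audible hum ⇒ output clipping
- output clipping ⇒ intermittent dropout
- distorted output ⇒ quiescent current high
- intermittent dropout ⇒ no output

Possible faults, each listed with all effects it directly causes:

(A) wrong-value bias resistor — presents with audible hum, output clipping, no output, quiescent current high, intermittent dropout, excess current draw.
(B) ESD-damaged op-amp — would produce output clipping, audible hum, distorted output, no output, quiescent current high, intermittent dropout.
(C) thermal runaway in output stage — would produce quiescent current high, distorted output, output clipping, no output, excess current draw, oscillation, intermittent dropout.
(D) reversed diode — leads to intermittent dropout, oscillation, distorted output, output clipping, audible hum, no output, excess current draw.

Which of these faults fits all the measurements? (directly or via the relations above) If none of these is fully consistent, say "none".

D

Checking each candidate against the observations:
(A) wrong-value bias resistor — does not account for distorted output
(B) ESD-damaged op-amp — does not account for excess current draw
(C) thermal runaway in output stage — quiescent current high ✓; output clipping ✓; no output ✓; audible hum ✗; intermittent dropout ✓; distorted output ✓; excess current draw ✓
(D) reversed diode — quiescent current high ✓ (via distorted output → quiescent current high); output clipping ✓; no output ✓; audible hum ✓; intermittent dropout ✓; distorted output ✓; excess current draw ✓
Only (D) is consistent with every observation.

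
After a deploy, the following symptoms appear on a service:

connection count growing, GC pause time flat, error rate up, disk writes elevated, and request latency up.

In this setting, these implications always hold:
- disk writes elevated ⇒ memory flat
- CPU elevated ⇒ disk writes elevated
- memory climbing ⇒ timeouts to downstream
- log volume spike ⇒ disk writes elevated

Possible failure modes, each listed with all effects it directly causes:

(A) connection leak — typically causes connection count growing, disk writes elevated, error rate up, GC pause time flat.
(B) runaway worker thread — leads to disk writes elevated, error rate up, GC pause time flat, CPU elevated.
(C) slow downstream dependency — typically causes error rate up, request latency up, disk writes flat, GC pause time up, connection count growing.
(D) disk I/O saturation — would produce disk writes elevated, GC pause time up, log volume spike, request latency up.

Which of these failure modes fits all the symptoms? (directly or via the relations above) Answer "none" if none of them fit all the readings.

none

For each candidate, compare predicted effects to what was observed:
(A) connection leak — connection count growing +; GC pause time flat +; error rate up +; disk writes elevated +; request latency up -
(B) runaway worker thread — does not account for connection count growing, request latency up
(C) slow downstream dependency — connection count growing +; GC pause time flat -; error rate up +; disk writes elevated -; request latency up +
(D) disk I/O saturation — fails on connection count growing, GC pause time flat, error rate up (predicts GC pause time up, not GC pause time flat)
None of the listed candidates fits everything.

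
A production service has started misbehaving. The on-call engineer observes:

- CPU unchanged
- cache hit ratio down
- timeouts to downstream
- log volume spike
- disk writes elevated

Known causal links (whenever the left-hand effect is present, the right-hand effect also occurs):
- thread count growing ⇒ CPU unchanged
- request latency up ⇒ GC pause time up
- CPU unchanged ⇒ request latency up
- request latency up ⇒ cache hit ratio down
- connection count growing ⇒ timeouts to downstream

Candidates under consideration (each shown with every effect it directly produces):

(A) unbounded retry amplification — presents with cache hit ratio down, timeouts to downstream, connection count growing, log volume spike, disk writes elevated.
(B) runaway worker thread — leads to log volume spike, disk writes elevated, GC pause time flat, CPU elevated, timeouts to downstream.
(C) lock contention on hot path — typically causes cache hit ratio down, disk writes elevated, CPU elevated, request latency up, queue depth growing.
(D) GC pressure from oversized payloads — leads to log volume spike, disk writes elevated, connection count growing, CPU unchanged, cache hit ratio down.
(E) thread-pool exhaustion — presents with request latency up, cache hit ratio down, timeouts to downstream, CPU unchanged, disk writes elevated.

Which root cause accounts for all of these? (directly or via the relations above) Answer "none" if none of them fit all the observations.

For each candidate, compare predicted effects to what was observed:
(A) unbounded retry amplification — CPU unchanged NO; cache hit ratio down yes; timeouts to downstream yes; log volume spike yes; disk writes elevated yes
(B) runaway worker thread — fails on CPU unchanged, cache hit ratio down (predicts CPU elevated, not CPU unchanged)
(C) lock contention on hot path — fails on CPU unchanged, timeouts to downstream, log volume spike (predicts CPU elevated, not CPU unchanged)
(D) GC pressure from oversized payloads — CPU unchanged yes; cache hit ratio down yes; timeouts to downstream yes (through connection count growing → timeouts to downstream); log volume spike yes; disk writes elevated yes
(E) thread-pool exhaustion — does not account for log volume spike
Only (D) is consistent with every observation.

D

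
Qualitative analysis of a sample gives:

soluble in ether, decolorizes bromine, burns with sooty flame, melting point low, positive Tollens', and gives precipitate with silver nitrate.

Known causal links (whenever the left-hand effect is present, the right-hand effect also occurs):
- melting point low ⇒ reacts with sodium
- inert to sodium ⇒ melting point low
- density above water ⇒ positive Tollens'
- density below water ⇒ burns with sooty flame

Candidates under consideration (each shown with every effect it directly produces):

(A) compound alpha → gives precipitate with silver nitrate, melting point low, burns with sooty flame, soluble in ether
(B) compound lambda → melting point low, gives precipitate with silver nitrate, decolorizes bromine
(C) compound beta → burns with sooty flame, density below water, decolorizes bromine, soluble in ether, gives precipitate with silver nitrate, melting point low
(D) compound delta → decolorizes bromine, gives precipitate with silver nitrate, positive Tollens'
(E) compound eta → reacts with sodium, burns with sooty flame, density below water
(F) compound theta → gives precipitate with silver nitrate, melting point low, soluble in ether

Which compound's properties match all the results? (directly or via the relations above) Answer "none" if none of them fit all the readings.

none

Testing each hypothesis:
(A) compound alpha — does not account for decolorizes bromine, positive Tollens'
(B) compound lambda — does not account for soluble in ether, burns with sooty flame, positive Tollens'
(C) compound beta — soluble in ether ✓; decolorizes bromine ✓; burns with sooty flame ✓; melting point low ✓; positive Tollens' ✗; gives precipitate with silver nitrate ✓
(D) compound delta — soluble in ether ✗; decolorizes bromine ✓; burns with sooty flame ✗; melting point low ✗; positive Tollens' ✓; gives precipitate with silver nitrate ✓
(E) compound eta — does not account for soluble in ether, decolorizes bromine, melting point low, positive Tollens', gives precipitate with silver nitrate
(F) compound theta — soluble in ether ✓; decolorizes bromine ✗; burns with sooty flame ✗; melting point low ✓; positive Tollens' ✗; gives precipitate with silver nitrate ✓
None of the listed candidates fits everything.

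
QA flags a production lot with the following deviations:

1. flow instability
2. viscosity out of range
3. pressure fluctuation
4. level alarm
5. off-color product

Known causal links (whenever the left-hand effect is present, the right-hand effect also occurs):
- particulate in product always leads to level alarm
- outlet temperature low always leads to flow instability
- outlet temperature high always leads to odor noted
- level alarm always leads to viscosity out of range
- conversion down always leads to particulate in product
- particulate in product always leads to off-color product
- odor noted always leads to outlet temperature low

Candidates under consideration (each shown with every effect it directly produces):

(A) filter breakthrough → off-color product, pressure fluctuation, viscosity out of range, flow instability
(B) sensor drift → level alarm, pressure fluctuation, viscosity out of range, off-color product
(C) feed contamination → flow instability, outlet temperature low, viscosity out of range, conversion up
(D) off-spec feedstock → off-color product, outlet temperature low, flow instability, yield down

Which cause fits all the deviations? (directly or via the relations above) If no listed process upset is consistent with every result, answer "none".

Testing each hypothesis:
(A) filter breakthrough — does not account for level alarm
(B) sensor drift — flow instability -; viscosity out of range +; pressure fluctuation +; level alarm +; off-color product +
(C) feed contamination — does not account for pressure fluctuation, level alarm, off-color product
(D) off-spec feedstock — flow instability +; viscosity out of range -; pressure fluctuation -; level alarm -; off-color product +
Every candidate fails on at least one observation.

none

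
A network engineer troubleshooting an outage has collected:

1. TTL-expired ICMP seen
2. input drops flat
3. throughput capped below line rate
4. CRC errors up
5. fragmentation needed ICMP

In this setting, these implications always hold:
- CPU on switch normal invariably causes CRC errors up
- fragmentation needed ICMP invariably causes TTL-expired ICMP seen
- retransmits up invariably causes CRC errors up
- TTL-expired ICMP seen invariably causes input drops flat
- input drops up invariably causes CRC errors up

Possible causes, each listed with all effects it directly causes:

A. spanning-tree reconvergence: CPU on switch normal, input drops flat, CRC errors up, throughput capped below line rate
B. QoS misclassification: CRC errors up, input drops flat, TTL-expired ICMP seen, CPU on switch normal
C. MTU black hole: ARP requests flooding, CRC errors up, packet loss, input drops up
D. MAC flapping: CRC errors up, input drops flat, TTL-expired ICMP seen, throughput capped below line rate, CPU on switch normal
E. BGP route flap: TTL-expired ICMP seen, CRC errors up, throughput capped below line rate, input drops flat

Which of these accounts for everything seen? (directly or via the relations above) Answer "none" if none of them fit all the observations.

Checking each candidate against the observations:
(A) spanning-tree reconvergence — TTL-expired ICMP seen ✗; input drops flat ✓; throughput capped below line rate ✓; CRC errors up ✓; fragmentation needed ICMP ✗
(B) QoS misclassification — TTL-expired ICMP seen ✓; input drops flat ✓; throughput capped below line rate ✗; CRC errors up ✓; fragmentation needed ICMP ✗
(C) MTU black hole — TTL-expired ICMP seen ✗; input drops flat ✗; throughput capped below line rate ✗; CRC errors up ✓; fragmentation needed ICMP ✗
(D) MAC flapping — does not account for fragmentation needed ICMP
(E) BGP route flap — does not account for fragmentation needed ICMP
None of the listed candidates fits everything.

none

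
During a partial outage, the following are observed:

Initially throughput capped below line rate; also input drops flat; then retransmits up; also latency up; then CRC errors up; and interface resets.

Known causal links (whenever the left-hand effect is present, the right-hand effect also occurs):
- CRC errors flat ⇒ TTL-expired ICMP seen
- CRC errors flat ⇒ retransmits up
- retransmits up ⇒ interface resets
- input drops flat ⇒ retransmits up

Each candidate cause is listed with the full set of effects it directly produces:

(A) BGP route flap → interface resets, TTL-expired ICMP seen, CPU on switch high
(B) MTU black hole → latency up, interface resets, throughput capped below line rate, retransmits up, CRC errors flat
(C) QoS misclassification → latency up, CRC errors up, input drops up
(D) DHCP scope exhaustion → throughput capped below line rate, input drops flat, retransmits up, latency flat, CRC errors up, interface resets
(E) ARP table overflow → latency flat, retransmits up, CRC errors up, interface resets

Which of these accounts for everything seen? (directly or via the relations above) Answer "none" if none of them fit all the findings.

none

Testing each hypothesis:
(A) BGP route flap — does not account for throughput capped below line rate, input drops flat, retransmits up, latency up, CRC errors up
(B) MTU black hole — throughput capped below line rate ✓; input drops flat ✗; retransmits up ✓; latency up ✓; CRC errors up ✗; interface resets ✓
(C) QoS misclassification — throughput capped below line rate ✗; input drops flat ✗; retransmits up ✗; latency up ✓; CRC errors up ✓; interface resets ✗
(D) DHCP scope exhaustion — throughput capped below line rate ✓; input drops flat ✓; retransmits up ✓; latency up ✗; CRC errors up ✓; interface resets ✓
(E) ARP table overflow — fails on throughput capped below line rate, input drops flat, latency up (predicts latency flat, not latency up)
No candidate is consistent with all observations.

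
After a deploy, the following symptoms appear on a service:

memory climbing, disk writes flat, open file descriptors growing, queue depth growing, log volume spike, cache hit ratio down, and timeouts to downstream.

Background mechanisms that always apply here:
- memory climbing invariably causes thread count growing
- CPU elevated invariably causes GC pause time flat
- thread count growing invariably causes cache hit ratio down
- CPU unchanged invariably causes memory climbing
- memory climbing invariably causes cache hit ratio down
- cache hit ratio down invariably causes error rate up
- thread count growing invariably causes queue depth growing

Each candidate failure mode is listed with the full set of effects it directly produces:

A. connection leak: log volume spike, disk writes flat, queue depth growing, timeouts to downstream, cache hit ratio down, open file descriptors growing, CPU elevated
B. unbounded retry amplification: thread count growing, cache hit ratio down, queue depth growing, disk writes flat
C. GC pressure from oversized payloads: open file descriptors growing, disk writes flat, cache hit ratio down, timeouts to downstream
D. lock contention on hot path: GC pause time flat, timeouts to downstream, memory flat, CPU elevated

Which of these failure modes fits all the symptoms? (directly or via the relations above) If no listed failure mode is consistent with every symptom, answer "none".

none

Per-candidate check:
(A) connection leak — does not account for memory climbing
(B) unbounded retry amplification — memory climbing ✗; disk writes flat ✓; open file descriptors growing ✗; queue depth growing ✓; log volume spike ✗; cache hit ratio down ✓; timeouts to downstream ✗
(C) GC pressure from oversized payloads — does not account for memory climbing, queue depth growing, log volume spike
(D) lock contention on hot path — fails on memory climbing, disk writes flat, open file descriptors growing, queue depth growing, log volume spike, cache hit ratio down (predicts memory flat, not memory climbing)
Every candidate fails on at least one observation.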